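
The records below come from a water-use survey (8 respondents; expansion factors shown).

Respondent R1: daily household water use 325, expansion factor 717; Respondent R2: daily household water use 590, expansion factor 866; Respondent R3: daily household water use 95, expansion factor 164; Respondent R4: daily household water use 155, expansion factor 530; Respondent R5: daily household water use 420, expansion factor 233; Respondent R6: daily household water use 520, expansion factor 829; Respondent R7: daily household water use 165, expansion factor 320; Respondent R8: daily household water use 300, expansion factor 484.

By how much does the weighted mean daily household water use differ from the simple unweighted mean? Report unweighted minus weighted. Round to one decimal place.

Unweighted sum = 325 + 590 + 95 + 155 + 420 + 520 + 165 + 300 = 2570
Unweighted mean = 2570 / 8 = 321.25
Weighted sum = 325×717 + 590×866 + 95×164 + 155×530 + 420×233 + 520×829 + 165×320 + 300×484
  = 233025 + 510940 + 15580 + 82150 + 97860 + 431080 + 52800 + 145200 = 1568635
Sum of weights = 717 + 866 + 164 + 530 + 233 + 829 + 320 + 484 = 4143
Weighted mean = 1568635 / 4143 = 378.62298
Difference (unweighted minus weighted) = -57.372979

-57.4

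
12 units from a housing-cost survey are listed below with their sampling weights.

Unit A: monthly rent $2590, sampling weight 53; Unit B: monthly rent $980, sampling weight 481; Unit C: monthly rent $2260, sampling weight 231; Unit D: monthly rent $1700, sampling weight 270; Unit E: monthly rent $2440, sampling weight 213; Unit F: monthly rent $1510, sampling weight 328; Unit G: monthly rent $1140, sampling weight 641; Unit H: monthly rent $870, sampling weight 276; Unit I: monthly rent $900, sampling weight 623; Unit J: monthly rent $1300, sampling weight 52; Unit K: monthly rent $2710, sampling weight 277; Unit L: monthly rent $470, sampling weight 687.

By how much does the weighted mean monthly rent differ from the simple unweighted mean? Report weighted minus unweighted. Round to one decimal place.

Unweighted sum = 2590 + 980 + 2260 + 1700 + 2440 + 1510 + 1140 + 870 + 900 + 1300 + 2710 + 470 = 18870
Unweighted mean = 18870 / 12 = 1572.5
Weighted sum = 5277430
Sum of weights = 53 + 481 + 231 + 270 + 213 + 328 + 641 + 276 + 623 + 52 + 277 + 687 = 4132
Weighted mean = 5277430 / 4132 = 1277.2096
Difference (weighted minus unweighted) = -295.29042

-295.3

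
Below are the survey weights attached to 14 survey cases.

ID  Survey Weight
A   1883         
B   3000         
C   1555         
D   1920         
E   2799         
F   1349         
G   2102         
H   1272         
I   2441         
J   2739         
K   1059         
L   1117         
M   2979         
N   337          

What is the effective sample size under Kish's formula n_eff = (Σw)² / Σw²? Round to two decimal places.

Σ wᵢ = 26552
Σ wᵢ² = 59158486
n_eff = 26552² / 59158486 = 705008704 / 59158486 = 11.917288

11.92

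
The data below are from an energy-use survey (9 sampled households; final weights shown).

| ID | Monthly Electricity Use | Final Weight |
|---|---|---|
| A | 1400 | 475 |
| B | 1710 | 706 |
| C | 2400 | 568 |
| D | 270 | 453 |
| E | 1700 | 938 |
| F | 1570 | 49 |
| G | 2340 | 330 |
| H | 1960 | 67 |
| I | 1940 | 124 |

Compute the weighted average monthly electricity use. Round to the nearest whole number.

Weighted sum = 6173380
Sum of weights = 475 + 706 + 568 + 453 + 938 + 49 + 330 + 67 + 124 = 3710
Weighted mean = 6173380 / 3710 = 1663.9838

1664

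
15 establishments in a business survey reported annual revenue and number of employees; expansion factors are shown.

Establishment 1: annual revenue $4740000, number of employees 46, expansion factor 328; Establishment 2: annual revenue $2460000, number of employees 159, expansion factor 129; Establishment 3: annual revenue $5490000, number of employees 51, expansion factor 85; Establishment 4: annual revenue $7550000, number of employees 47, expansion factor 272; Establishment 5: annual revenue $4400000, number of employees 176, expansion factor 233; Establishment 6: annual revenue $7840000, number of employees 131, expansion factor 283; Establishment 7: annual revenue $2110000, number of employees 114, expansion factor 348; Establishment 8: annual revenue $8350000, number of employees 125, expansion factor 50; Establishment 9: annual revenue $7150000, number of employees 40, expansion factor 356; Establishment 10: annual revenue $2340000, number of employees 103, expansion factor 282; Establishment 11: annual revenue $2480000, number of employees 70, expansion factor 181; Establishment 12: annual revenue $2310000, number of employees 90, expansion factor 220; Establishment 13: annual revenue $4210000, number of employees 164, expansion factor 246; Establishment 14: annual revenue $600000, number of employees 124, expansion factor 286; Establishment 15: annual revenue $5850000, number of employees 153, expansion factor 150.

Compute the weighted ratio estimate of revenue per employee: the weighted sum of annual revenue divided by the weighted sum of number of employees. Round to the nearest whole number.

42806

Σ wᵢ·y = 15035130000
Σ wᵢ·x = 351235
Ratio = 15035130000 / 351235 = 42806.469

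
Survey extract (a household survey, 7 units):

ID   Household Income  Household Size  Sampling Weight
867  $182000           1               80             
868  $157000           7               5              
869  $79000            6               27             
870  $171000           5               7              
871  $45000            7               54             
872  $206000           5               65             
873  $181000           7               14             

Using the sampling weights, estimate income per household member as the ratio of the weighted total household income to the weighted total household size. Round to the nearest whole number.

Σ wᵢ·y = 182000×80 + 157000×5 + 79000×27 + 171000×7 + 45000×54 + 206000×65 + 181000×14
  = 14560000 + 785000 + 2133000 + 1197000 + 2430000 + 13390000 + 2534000 = 37029000
Σ wᵢ·x = 1×80 + 7×5 + 6×27 + 5×7 + 7×54 + 5×65 + 7×14
  = 80 + 35 + 162 + 35 + 378 + 325 + 98 = 1113
Ratio = 37029000 / 1113 = 33269.542

33270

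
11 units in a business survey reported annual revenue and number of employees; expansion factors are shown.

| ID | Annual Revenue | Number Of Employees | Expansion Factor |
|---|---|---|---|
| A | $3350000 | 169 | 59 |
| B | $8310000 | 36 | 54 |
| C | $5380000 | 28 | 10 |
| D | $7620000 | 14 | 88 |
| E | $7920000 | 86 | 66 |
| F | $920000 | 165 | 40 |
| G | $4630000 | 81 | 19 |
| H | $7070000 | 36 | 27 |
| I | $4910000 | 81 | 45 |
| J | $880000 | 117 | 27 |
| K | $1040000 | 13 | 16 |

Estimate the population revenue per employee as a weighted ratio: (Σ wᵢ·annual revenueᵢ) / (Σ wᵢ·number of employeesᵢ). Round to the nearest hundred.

Σ wᵢ·y = 3350000×59 + 8310000×54 + 5380000×10 + 7620000×88 + 7920000×66 + 920000×40 + 4630000×19 + 7070000×27 + 4910000×45 + 880000×27 + 1040000×16
  = 197650000 + 448740000 + 53800000 + 670560000 + 522720000 + 36800000 + 87970000 + 190890000 + 220950000 + 23760000 + 16640000 = 2470480000
Σ wᵢ·x = 169×59 + 36×54 + 28×10 + 14×88 + 86×66 + 165×40 + 81×19 + 36×27 + 81×45 + 117×27 + 13×16
  = 9971 + 1944 + 280 + 1232 + 5676 + 6600 + 1539 + 972 + 3645 + 3159 + 208 = 35226
Ratio = 2470480000 / 35226 = 70132.289

70100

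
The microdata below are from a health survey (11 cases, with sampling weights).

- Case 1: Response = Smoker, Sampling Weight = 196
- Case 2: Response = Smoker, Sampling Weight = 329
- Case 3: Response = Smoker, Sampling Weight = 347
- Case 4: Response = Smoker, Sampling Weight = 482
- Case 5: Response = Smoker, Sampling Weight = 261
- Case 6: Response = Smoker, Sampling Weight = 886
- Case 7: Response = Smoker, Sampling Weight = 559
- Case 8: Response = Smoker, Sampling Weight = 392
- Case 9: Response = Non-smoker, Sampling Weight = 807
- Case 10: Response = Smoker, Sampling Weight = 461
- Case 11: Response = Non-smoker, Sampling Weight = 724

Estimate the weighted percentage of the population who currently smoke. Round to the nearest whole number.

Sum of weights for 'Smoker' = 196 + 329 + 347 + 482 + 261 + 886 + 559 + 392 + 461 = 3913
Total weight = 196 + 329 + 347 + 482 + 261 + 886 + 559 + 392 + 807 + 461 + 724 = 5444
Weighted proportion = 3913 / 5444 = 0.71877296 → 71.877296%

72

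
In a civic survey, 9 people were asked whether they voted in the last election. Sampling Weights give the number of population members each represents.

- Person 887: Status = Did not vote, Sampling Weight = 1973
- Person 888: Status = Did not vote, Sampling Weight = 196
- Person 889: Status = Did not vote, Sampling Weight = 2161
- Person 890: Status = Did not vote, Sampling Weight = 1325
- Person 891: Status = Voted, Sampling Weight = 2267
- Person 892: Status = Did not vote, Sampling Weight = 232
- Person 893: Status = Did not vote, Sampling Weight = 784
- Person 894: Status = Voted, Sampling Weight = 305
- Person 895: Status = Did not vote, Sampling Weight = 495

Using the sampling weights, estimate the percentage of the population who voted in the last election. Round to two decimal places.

Sum of weights for 'Voted' = 2267 + 305 = 2572
Total weight = 1973 + 196 + 2161 + 1325 + 2267 + 232 + 784 + 305 + 495 = 9738
Weighted proportion = 2572 / 9738 = 0.26411994 → 26.411994%

26.41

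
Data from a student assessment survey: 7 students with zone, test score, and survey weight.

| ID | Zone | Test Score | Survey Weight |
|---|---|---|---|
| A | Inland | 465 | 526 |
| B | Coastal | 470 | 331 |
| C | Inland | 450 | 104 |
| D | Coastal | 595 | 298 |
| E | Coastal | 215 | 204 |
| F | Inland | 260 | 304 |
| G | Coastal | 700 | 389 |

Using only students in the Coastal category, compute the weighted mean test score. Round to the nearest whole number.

Coastal rows: B, D, E, G
Weighted sum = 470×331 + 595×298 + 215×204 + 700×389
  = 155570 + 177310 + 43860 + 272300 = 649040
Sum of weights = 331 + 298 + 204 + 389 = 1222
Weighted mean = 649040 / 1222 = 531.1293

531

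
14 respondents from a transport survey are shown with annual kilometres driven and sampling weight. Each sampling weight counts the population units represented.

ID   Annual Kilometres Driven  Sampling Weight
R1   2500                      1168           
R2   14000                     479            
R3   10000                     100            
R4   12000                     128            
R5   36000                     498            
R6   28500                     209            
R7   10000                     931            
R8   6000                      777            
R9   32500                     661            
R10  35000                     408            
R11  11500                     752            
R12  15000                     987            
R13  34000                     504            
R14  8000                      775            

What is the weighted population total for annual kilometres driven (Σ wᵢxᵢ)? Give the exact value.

Weighted total = 132570000

132570000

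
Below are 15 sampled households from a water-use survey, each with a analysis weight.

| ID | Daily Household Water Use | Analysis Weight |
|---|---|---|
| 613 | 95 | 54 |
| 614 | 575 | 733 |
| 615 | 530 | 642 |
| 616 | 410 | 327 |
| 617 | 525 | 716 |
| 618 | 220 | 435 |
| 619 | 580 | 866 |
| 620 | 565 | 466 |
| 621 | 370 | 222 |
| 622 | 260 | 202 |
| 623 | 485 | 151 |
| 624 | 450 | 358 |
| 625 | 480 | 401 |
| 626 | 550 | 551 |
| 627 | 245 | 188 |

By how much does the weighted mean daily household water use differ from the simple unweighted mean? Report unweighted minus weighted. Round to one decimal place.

Unweighted sum = 6340
Unweighted mean = 6340 / 15 = 422.66667
Weighted sum = 3048690
Sum of weights = 6312
Weighted mean = 3048690 / 6312 = 482.99905
Difference (unweighted minus weighted) = -60.332383

-60.3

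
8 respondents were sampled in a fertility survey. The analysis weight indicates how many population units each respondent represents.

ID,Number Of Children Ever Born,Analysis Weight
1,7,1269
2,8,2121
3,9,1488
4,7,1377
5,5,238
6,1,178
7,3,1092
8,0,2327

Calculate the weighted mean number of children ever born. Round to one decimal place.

5.3

Weighted sum = 7×1269 + 8×2121 + 9×1488 + 7×1377 + 5×238 + 1×178 + 3×1092 + 0×2327
  = 8883 + 16968 + 13392 + 9639 + 1190 + 178 + 3276 + 0 = 53526
Sum of weights = 10090
Weighted mean = 53526 / 10090 = 5.3048563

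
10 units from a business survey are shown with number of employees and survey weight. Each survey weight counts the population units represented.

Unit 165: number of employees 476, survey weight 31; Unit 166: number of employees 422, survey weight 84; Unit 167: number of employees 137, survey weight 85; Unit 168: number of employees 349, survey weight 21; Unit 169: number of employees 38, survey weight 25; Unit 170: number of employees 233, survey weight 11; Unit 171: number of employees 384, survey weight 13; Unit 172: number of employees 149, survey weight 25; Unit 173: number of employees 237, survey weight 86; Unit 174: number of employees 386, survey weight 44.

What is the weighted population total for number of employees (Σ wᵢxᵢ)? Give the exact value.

Weighted total = 476×31 + 422×84 + 137×85 + 349×21 + 38×25 + 233×11 + 384×13 + 149×25 + 237×86 + 386×44
  = 14756 + 35448 + 11645 + 7329 + 950 + 2563 + 4992 + 3725 + 20382 + 16984 = 118774

118774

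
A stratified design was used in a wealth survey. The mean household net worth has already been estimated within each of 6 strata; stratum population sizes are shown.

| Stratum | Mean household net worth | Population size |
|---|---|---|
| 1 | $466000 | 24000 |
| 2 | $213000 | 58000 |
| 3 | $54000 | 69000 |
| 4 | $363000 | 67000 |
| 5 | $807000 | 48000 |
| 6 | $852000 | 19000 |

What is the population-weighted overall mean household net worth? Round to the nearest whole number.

Σ Nₕ·x̄ₕ = 466000×24000 + 213000×58000 + 54000×69000 + 363000×67000 + 807000×48000 + 852000×19000
  = 11184000000 + 12354000000 + 3726000000 + 24321000000 + 38736000000 + 16188000000 = 106509000000
Σ Nₕ = 24000 + 58000 + 69000 + 67000 + 48000 + 19000 = 285000
Overall mean = 106509000000 / 285000 = 373715.79

373716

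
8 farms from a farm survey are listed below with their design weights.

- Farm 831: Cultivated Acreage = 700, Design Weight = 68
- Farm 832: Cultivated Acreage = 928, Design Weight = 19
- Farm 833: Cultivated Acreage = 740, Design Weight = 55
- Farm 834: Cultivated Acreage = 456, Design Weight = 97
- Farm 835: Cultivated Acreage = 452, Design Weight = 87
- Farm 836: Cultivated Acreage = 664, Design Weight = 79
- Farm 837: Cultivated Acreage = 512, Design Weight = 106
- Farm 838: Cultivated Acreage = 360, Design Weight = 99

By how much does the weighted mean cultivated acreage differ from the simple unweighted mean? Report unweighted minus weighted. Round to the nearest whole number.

Unweighted sum = 4812
Unweighted mean = 4812 / 8 = 601.5
Weighted sum = 700×68 + 928×19 + 740×55 + 456×97 + 452×87 + 664×79 + 512×106 + 360×99
  = 331856
Sum of weights = 68 + 19 + 55 + 97 + 87 + 79 + 106 + 99 = 610
Weighted mean = 331856 / 610 = 544.02623
Difference (unweighted minus weighted) = 57.47377

57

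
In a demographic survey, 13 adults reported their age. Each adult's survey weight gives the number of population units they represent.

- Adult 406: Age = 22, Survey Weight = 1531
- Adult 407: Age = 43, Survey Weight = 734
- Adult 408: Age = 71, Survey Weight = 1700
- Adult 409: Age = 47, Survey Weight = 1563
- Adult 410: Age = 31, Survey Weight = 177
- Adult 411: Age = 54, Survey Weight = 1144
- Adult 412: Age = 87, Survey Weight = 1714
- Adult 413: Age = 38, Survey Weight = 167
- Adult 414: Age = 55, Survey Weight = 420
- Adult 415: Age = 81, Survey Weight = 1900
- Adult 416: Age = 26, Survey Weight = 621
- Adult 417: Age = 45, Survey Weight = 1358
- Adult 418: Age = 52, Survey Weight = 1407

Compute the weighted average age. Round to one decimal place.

Weighted sum = 809552
Sum of weights = 14436
Weighted mean = 809552 / 14436 = 56.078692

56.1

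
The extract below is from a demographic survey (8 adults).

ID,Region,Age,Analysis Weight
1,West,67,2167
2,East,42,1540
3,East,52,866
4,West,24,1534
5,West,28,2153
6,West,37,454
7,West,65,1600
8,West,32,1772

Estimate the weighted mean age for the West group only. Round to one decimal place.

43.4

West rows: 1, 4, 5, 6, 7, 8
Weighted sum = 67×2167 + 24×1534 + 28×2153 + 37×454 + 65×1600 + 32×1772
  = 145189 + 36816 + 60284 + 16798 + 104000 + 56704 = 419791
Sum of weights = 2167 + 1534 + 2153 + 454 + 1600 + 1772 = 9680
Weighted mean = 419791 / 9680 = 43.366839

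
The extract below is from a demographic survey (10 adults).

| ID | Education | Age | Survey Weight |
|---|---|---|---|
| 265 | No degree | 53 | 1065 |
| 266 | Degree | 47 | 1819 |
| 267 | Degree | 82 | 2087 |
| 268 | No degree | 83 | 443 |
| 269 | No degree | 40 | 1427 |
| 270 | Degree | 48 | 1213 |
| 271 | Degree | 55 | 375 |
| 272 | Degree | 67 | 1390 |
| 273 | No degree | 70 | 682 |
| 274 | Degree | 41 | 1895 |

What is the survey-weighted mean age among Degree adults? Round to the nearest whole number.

58

Degree rows: 266, 267, 270, 271, 272, 274
Weighted sum = 47×1819 + 82×2087 + 48×1213 + 55×375 + 67×1390 + 41×1895
  = 85493 + 171134 + 58224 + 20625 + 93130 + 77695 = 506301
Sum of weights = 1819 + 2087 + 1213 + 375 + 1390 + 1895 = 8779
Weighted mean = 506301 / 8779 = 57.671831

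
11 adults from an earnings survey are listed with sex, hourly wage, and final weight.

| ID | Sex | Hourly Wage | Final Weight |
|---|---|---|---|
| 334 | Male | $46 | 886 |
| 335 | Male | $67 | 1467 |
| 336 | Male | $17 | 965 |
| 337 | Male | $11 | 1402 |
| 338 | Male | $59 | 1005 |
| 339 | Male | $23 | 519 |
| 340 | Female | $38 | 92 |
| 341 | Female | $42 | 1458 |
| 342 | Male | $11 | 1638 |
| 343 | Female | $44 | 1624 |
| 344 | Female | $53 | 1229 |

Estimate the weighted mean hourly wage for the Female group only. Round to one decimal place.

45.7

Female rows: 340, 341, 343, 344
Weighted sum = 38×92 + 42×1458 + 44×1624 + 53×1229
  = 3496 + 61236 + 71456 + 65137 = 201325
Sum of weights = 92 + 1458 + 1624 + 1229 = 4403
Weighted mean = 201325 / 4403 = 45.724506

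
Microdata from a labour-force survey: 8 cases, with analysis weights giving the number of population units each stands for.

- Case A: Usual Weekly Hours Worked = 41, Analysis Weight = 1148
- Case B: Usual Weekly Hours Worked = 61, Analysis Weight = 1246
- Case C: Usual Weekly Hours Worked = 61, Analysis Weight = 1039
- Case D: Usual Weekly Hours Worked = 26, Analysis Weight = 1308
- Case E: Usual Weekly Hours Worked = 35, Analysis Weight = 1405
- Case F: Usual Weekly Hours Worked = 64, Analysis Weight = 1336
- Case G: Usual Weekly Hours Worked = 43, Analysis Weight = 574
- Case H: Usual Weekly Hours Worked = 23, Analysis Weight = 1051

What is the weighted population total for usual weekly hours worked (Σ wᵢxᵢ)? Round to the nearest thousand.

Weighted total = 41×1148 + 61×1246 + 61×1039 + 26×1308 + 35×1405 + 64×1336 + 43×574 + 23×1051
  = 47068 + 76006 + 63379 + 34008 + 49175 + 85504 + 24682 + 24173 = 403995

404000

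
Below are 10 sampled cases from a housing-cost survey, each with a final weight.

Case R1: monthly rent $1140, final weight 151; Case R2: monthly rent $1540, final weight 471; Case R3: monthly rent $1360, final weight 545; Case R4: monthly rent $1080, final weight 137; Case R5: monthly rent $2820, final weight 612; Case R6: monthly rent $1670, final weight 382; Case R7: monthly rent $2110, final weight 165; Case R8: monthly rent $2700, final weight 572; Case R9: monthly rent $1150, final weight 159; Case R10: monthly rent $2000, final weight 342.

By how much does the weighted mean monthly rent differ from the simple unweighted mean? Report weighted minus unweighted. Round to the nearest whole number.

197

Unweighted sum = 1140 + 1540 + 1360 + 1080 + 2820 + 1670 + 2110 + 2700 + 1150 + 2000 = 17570
Unweighted mean = 17570 / 10 = 1757
Weighted sum = 6909820
Sum of weights = 151 + 471 + 545 + 137 + 612 + 382 + 165 + 572 + 159 + 342 = 3536
Weighted mean = 6909820 / 3536 = 1954.1346
Difference (weighted minus unweighted) = 197.13462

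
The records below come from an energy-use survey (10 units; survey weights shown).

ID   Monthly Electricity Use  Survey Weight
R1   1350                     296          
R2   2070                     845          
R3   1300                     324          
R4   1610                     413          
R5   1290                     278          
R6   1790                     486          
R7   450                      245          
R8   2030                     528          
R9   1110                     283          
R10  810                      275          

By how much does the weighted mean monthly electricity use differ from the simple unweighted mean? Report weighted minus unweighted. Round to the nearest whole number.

175

Unweighted sum = 13810
Unweighted mean = 13810 / 10 = 1381
Weighted sum = 1350×296 + 2070×845 + 1300×324 + 1610×413 + 1290×278 + 1790×486 + 450×245 + 2030×528 + 1110×283 + 810×275
  = 6182410
Sum of weights = 296 + 845 + 324 + 413 + 278 + 486 + 245 + 528 + 283 + 275 = 3973
Weighted mean = 6182410 / 3973 = 1556.1062
Difference (weighted minus unweighted) = 175.10622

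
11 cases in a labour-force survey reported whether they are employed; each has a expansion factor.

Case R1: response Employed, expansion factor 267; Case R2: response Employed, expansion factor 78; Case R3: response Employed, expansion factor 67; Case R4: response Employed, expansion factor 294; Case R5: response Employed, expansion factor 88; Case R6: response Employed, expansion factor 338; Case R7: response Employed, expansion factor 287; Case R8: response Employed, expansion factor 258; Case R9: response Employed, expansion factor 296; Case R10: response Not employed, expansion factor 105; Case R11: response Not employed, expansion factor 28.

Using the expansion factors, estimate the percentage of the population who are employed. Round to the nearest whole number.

94

Sum of weights for 'Employed' = 267 + 78 + 67 + 294 + 88 + 338 + 287 + 258 + 296 = 1973
Total weight = 267 + 78 + 67 + 294 + 88 + 338 + 287 + 258 + 296 + 105 + 28 = 2106
Weighted proportion = 1973 / 2106 = 0.9368471 → 93.68471%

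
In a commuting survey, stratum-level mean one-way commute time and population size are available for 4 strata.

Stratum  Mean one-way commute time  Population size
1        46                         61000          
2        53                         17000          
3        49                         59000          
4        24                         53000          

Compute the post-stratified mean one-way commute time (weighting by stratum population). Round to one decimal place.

41.4

Σ Nₕ·x̄ₕ = 46×61000 + 53×17000 + 49×59000 + 24×53000
  = 2806000 + 901000 + 2891000 + 1272000 = 7870000
Σ Nₕ = 61000 + 17000 + 59000 + 53000 = 190000
Overall mean = 7870000 / 190000 = 41.421053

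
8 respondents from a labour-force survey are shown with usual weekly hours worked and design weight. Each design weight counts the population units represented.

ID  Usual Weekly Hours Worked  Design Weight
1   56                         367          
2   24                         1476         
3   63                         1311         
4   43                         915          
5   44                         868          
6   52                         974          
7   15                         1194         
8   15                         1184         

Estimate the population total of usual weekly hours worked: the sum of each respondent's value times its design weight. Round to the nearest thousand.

Weighted total = 56×367 + 24×1476 + 63×1311 + 43×915 + 44×868 + 52×974 + 15×1194 + 15×1184
  = 20552 + 35424 + 82593 + 39345 + 38192 + 50648 + 17910 + 17760 = 302424

302000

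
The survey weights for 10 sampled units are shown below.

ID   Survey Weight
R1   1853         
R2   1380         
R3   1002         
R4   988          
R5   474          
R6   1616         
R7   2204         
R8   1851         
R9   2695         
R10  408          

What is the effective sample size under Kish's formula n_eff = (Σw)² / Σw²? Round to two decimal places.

Σ wᵢ = 1853 + 1380 + 1002 + 988 + 474 + 1616 + 2204 + 1851 + 2695 + 408 = 14471
Σ wᵢ² = 3433609 + 1904400 + 1004004 + 976144 + 224676 + 2611456 + 4857616 + 3426201 + 7263025 + 166464 = 25867595
n_eff = 14471² / 25867595 = 209409841 / 25867595 = 8.0954507

8.10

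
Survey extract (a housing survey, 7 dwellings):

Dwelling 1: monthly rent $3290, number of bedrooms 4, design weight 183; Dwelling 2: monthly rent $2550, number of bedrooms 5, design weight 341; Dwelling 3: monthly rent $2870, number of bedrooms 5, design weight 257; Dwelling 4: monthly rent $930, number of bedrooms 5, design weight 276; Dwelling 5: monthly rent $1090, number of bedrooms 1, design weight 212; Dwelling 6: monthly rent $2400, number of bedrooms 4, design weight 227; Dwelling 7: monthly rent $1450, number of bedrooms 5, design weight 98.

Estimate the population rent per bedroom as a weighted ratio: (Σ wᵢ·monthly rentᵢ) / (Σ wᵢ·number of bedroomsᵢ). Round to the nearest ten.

Σ wᵢ·y = 3383870
Σ wᵢ·x = 4×183 + 5×341 + 5×257 + 5×276 + 1×212 + 4×227 + 5×98
  = 732 + 1705 + 1285 + 1380 + 212 + 908 + 490 = 6712
Ratio = 3383870 / 6712 = 504.15226

500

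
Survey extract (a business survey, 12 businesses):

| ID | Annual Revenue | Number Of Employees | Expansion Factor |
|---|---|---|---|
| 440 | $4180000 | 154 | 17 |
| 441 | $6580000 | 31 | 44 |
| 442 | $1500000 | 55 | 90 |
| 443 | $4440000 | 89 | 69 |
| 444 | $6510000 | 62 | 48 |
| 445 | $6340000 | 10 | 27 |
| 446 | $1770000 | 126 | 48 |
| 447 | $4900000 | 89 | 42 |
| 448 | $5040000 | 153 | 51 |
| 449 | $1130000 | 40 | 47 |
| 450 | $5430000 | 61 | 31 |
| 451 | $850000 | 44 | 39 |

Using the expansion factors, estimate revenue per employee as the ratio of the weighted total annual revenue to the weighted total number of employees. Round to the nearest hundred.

Σ wᵢ·y = 4180000×17 + 6580000×44 + 1500000×90 + 4440000×69 + 6510000×48 + 6340000×27 + 1770000×48 + 4900000×42 + 5040000×51 + 1130000×47 + 5430000×31 + 850000×39
  = 71060000 + 289520000 + 135000000 + 306360000 + 312480000 + 171180000 + 84960000 + 205800000 + 257040000 + 53110000 + 168330000 + 33150000 = 2087990000
Σ wᵢ·x = 154×17 + 31×44 + 55×90 + 89×69 + 62×48 + 10×27 + 126×48 + 89×42 + 153×51 + 40×47 + 61×31 + 44×39
  = 2618 + 1364 + 4950 + 6141 + 2976 + 270 + 6048 + 3738 + 7803 + 1880 + 1891 + 1716 = 41395
Ratio = 2087990000 / 41395 = 50440.633

50400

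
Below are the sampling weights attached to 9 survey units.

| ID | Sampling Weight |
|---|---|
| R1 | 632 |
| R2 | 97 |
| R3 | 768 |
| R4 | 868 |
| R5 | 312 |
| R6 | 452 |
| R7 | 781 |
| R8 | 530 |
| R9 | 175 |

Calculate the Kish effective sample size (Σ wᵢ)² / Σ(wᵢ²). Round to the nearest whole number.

Σ wᵢ = 632 + 97 + 768 + 868 + 312 + 452 + 781 + 530 + 175 = 4615
Σ wᵢ² = 399424 + 9409 + 589824 + 753424 + 97344 + 204304 + 609961 + 280900 + 30625 = 2975215
n_eff = 4615² / 2975215 = 21298225 / 2975215 = 7.1585499

7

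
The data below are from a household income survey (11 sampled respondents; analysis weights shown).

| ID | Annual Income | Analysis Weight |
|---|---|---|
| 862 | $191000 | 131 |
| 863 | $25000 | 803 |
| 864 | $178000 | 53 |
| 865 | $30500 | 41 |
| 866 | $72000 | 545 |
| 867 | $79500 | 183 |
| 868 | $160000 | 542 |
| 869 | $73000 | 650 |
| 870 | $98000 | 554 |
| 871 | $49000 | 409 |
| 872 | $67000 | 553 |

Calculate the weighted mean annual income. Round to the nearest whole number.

79553

Weighted sum = 191000×131 + 25000×803 + 178000×53 + 30500×41 + 72000×545 + 79500×183 + 160000×542 + 73000×650 + 98000×554 + 49000×409 + 67000×553
  = 25021000 + 20075000 + 9434000 + 1250500 + 39240000 + 14548500 + 86720000 + 47450000 + 54292000 + 20041000 + 37051000 = 355123000
Sum of weights = 131 + 803 + 53 + 41 + 545 + 183 + 542 + 650 + 554 + 409 + 553 = 4464
Weighted mean = 355123000 / 4464 = 79552.643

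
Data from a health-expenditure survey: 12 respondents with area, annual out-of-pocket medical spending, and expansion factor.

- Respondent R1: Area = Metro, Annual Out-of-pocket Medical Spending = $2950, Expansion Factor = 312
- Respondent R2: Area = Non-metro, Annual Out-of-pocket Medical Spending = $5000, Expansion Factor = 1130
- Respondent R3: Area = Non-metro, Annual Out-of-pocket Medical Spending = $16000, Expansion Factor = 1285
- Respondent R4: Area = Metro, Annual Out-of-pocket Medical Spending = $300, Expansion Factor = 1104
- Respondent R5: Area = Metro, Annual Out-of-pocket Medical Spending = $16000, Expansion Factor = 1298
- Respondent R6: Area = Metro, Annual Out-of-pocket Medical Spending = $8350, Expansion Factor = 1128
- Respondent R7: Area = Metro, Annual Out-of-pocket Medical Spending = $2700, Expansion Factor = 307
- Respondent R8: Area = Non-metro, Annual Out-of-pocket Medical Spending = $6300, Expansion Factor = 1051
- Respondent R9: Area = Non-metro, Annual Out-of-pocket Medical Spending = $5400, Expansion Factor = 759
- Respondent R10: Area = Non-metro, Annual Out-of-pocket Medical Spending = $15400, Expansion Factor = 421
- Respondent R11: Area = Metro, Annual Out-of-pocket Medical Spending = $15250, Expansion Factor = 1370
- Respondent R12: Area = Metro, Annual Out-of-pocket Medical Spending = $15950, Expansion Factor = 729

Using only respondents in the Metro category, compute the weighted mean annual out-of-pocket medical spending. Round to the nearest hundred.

Metro rows: R1, R4, R5, R6, R7, R11, R12
Weighted sum = 2950×312 + 300×1104 + 16000×1298 + 8350×1128 + 2700×307 + 15250×1370 + 15950×729
  = 64787350
Sum of weights = 312 + 1104 + 1298 + 1128 + 307 + 1370 + 729 = 6248
Weighted mean = 64787350 / 6248 = 10369.294

10400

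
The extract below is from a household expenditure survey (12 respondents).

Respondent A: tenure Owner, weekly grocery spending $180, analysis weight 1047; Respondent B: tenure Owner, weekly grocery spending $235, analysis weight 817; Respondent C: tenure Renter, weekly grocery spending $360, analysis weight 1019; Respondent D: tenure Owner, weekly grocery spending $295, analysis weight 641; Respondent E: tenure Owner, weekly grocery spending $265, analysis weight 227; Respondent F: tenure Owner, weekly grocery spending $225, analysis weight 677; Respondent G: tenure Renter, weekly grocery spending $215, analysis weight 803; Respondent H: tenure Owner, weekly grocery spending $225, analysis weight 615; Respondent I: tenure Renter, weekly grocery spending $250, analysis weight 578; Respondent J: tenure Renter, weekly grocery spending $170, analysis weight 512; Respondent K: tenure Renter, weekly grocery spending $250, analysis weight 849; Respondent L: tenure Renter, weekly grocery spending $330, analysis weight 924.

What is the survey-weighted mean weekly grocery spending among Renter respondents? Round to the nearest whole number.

Renter rows: C, G, I, J, K, L
Weighted sum = 360×1019 + 215×803 + 250×578 + 170×512 + 250×849 + 330×924
  = 366840 + 172645 + 144500 + 87040 + 212250 + 304920 = 1288195
Sum of weights = 1019 + 803 + 578 + 512 + 849 + 924 = 4685
Weighted mean = 1288195 / 4685 = 274.96158

275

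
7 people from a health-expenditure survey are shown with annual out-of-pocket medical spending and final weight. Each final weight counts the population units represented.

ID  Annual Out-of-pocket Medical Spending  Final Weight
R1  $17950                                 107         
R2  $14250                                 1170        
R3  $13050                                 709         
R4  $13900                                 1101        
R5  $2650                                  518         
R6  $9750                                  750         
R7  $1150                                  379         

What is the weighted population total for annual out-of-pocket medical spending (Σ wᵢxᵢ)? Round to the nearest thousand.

52271000

Weighted total = 17950×107 + 14250×1170 + 13050×709 + 13900×1101 + 2650×518 + 9750×750 + 1150×379
  = 1920650 + 16672500 + 9252450 + 15303900 + 1372700 + 7312500 + 435850 = 52270550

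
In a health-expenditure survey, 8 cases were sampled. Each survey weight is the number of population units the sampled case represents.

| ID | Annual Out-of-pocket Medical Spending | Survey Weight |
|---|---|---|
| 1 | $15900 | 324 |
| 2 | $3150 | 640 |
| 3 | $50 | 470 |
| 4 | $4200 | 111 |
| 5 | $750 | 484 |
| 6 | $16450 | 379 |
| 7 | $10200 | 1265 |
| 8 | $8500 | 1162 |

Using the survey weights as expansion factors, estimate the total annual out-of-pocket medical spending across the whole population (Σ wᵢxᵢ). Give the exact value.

37034850

Weighted total = 15900×324 + 3150×640 + 50×470 + 4200×111 + 750×484 + 16450×379 + 10200×1265 + 8500×1162
  = 5151600 + 2016000 + 23500 + 466200 + 363000 + 6234550 + 12903000 + 9877000 = 37034850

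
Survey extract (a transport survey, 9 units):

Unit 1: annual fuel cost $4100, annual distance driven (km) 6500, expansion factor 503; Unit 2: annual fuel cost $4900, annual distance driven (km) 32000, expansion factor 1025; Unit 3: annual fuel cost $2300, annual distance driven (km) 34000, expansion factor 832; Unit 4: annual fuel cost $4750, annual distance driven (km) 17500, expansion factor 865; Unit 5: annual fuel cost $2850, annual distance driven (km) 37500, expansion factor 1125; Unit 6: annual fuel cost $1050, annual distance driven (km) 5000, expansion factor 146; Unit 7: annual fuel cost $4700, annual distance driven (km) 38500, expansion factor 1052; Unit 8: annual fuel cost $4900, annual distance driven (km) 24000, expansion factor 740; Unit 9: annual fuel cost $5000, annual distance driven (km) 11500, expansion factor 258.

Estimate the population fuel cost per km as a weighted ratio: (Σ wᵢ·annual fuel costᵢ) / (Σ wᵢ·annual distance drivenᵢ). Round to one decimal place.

0.1

Σ wᵢ·y = 26327100
Σ wᵢ·x = 6500×503 + 32000×1025 + 34000×832 + 17500×865 + 37500×1125 + 5000×146 + 38500×1052 + 24000×740 + 11500×258
  = 3269500 + 32800000 + 28288000 + 15137500 + 42187500 + 730000 + 40502000 + 17760000 + 2967000 = 183641500
Ratio = 26327100 / 183641500 = 0.14336139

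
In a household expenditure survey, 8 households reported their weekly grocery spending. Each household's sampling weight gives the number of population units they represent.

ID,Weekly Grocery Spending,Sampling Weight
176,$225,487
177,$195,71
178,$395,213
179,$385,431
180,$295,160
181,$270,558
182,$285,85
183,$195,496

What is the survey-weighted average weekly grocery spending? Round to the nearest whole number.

Weighted sum = 692295
Sum of weights = 2501
Weighted mean = 692295 / 2501 = 276.80728

277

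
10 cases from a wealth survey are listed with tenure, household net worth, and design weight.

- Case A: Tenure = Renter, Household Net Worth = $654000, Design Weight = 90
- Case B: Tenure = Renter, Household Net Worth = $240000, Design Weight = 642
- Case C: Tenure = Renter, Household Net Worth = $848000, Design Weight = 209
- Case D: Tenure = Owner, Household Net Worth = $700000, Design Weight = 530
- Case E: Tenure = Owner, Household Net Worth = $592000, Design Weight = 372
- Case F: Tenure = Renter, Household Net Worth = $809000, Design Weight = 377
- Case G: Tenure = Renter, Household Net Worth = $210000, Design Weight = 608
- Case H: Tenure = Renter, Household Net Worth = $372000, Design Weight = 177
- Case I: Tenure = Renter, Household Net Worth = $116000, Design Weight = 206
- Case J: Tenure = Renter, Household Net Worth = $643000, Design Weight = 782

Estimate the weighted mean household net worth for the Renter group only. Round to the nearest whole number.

457914

Renter rows: A, B, C, F, G, H, I, J
Weighted sum = 654000×90 + 240000×642 + 848000×209 + 809000×377 + 210000×608 + 372000×177 + 116000×206 + 643000×782
  = 58860000 + 154080000 + 177232000 + 304993000 + 127680000 + 65844000 + 23896000 + 502826000 = 1415411000
Sum of weights = 90 + 642 + 209 + 377 + 608 + 177 + 206 + 782 = 3091
Weighted mean = 1415411000 / 3091 = 457913.62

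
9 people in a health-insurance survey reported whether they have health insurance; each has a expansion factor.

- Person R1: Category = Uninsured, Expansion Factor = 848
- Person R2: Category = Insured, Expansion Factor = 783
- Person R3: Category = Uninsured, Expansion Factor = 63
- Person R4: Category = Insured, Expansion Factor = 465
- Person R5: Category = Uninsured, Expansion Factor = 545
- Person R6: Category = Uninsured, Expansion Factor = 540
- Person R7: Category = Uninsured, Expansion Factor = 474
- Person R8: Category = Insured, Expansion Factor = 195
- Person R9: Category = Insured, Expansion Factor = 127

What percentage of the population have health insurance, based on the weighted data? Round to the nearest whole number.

39

Sum of weights for 'Insured' = 783 + 465 + 195 + 127 = 1570
Total weight = 4040
Weighted proportion = 1570 / 4040 = 0.38861386 → 38.861386%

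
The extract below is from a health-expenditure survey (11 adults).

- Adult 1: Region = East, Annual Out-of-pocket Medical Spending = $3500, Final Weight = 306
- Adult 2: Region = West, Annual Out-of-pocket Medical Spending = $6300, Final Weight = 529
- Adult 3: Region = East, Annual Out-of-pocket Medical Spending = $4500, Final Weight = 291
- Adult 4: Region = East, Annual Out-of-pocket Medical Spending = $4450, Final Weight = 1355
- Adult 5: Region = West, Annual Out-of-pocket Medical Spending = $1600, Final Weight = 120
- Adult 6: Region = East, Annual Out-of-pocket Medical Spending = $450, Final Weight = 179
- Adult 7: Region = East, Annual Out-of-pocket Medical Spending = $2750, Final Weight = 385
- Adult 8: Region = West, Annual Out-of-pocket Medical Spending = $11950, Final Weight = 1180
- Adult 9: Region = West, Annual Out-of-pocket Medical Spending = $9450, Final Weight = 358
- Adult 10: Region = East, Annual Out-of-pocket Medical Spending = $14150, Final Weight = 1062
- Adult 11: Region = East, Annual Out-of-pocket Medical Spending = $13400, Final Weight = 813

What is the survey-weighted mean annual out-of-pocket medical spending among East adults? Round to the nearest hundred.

East rows: 1, 3, 4, 6, 7, 10, 11
Weighted sum = 3500×306 + 4500×291 + 4450×1355 + 450×179 + 2750×385 + 14150×1062 + 13400×813
  = 35471050
Sum of weights = 306 + 291 + 1355 + 179 + 385 + 1062 + 813 = 4391
Weighted mean = 35471050 / 4391 = 8078.1257

8100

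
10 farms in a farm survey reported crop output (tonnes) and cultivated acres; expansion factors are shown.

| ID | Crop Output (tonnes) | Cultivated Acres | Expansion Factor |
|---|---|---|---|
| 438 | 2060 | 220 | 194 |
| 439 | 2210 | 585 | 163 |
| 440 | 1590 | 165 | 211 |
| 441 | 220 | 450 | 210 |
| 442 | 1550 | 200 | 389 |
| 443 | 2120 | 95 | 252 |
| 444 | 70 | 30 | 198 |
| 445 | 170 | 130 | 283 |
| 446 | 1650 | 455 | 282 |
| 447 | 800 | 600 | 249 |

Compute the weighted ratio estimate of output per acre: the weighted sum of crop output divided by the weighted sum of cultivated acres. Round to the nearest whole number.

4

Σ wᵢ·y = 2060×194 + 2210×163 + 1590×211 + 220×210 + 1550×389 + 2120×252 + 70×198 + 170×283 + 1650×282 + 800×249
  = 399640 + 360230 + 335490 + 46200 + 602950 + 534240 + 13860 + 48110 + 465300 + 199200 = 3005220
Σ wᵢ·x = 220×194 + 585×163 + 165×211 + 450×210 + 200×389 + 95×252 + 30×198 + 130×283 + 455×282 + 600×249
  = 689530
Ratio = 3005220 / 689530 = 4.35836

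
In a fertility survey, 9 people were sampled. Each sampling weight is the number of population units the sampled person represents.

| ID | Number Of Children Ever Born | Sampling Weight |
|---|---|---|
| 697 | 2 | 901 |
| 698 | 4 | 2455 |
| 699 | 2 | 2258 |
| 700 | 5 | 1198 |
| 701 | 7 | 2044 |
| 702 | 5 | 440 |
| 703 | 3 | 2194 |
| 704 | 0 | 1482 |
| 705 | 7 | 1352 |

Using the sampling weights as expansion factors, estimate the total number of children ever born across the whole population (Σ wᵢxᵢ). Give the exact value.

Weighted total = 2×901 + 4×2455 + 2×2258 + 5×1198 + 7×2044 + 5×440 + 3×2194 + 0×1482 + 7×1352
  = 54682

54682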